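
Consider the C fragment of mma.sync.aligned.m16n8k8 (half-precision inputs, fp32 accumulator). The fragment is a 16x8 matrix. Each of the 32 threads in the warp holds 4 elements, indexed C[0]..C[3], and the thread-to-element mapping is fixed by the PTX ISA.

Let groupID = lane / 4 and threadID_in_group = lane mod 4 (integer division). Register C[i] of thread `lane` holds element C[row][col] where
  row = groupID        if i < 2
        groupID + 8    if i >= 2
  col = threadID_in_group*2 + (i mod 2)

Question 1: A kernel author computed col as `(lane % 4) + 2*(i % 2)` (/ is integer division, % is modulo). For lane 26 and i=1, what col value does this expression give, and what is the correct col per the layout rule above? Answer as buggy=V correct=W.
buggy=4 correct=5

`(lane % 4) + 2*(i % 2)`[26,1]=>4
lane 26=>26/4=6, 26 mod 4=2
i=1  r:6+0=>6  c:2·2+1=>5
col: 4 vs 5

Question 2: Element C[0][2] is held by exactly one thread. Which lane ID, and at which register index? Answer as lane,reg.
r=0⇒gr=0,Rb=0  c=2⇒th=1,odd=0
L=0*4+1=1  i=0*2+0=0

1,0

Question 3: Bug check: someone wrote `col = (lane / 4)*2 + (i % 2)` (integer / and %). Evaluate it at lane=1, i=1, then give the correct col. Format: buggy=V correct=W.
`(lane / 4)*2 + (i % 2)`[1,1]->1
lane 1: gid=0 (1/4), tid=1 (1%4)
i=1: r=0+0=0, c=1*2+1=3
col: 1 vs 3

buggy=1 correct=3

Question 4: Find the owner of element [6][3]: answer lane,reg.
r:6=>grp=6,rB=0  c:3=>tig=1,lo=1
L=6*4+1=25  i=0*2+1=1

25,1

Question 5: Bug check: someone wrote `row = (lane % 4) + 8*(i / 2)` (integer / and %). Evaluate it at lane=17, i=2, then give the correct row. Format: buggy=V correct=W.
buggy=9 correct=12

`(lane % 4) + 8*(i / 2)`[17,2]->9
lane 17: gid=4 (17/4), tid=1 (17%4)
i=2: r=4+8=12, c=1*2+0=2
row: 9 vs 12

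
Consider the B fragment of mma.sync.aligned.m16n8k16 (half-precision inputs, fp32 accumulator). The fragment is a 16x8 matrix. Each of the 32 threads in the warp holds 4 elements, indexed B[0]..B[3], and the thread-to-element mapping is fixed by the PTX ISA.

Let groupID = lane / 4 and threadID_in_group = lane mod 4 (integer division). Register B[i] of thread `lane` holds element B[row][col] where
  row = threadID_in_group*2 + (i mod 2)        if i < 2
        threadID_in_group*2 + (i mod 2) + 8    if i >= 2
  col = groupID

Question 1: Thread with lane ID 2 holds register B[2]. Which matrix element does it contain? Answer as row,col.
L=2⇒gr=2>>2=0, th=2&3=2
[2]⇒row 2·2+0+8=12  col gr=0

12,0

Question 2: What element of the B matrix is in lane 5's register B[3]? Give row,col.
lane 5: g=1 (5/4), t=1 (5%4)
i=3: r=1*2+1+8=11, c=g=1

11,1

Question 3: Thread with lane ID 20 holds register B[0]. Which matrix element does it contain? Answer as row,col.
0,5

lane 20->20/4=5, 20 mod 4=0
i=0  r:2·0+0+0->0  c:5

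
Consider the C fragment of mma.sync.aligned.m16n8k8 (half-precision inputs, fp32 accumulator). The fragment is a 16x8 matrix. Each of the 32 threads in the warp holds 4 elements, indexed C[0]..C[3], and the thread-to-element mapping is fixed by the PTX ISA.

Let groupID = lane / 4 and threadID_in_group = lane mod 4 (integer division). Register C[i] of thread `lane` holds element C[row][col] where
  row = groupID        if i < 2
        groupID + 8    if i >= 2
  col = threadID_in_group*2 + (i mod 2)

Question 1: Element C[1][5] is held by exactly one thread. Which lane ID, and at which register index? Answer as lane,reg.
r=1⇒gr=1,Rb=0  c=5⇒th=2,odd=1
L=1*4+2=6  i=0*2+1=1

6,1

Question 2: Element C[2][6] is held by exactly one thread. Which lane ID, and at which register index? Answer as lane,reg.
r=2->g=2,rb=0  c=6->t=3,b0=0
L=2*4+3=11  i=0*2+0=0

11,0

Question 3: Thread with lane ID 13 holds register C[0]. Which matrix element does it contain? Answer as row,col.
3,2

L=13=>grp=13>>2=3, tig=13&3=1
[0]=>row 3+0=3  col 1·2+0=2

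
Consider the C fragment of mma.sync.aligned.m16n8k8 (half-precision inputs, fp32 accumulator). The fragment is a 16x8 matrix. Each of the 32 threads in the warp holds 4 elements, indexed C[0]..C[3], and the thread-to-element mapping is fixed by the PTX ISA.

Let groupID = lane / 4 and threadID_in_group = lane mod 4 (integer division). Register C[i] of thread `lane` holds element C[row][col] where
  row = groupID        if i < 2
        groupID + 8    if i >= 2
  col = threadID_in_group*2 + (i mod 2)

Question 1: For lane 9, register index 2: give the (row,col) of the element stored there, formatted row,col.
10,2

lane 9→9/4=2, 9 mod 4=1
i=2  r:2+8→10  c:2·1+0→2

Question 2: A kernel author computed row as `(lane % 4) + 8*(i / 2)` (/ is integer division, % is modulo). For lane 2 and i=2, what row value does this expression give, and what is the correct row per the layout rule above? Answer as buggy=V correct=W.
`(lane % 4) + 8*(i / 2)`[2,2]⇒10
lane 2: gr=0 (2/4), th=2 (2%4)
i=2: r=0+8=8, c=2*2+0=4
row: 10 vs 8

buggy=10 correct=8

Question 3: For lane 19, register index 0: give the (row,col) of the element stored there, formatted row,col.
19: gid=4,tid=3
[0] (4+0,3*2+0) = (4,6)

4,6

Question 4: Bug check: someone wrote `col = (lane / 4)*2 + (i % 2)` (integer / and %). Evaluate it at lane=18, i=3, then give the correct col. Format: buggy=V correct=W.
buggy=9 correct=5

`(lane / 4)*2 + (i % 2)`[18,3]->9
18: g=4,t=2
[3] (4+8,2*2+1) = (12,5)
col: 9 vs 5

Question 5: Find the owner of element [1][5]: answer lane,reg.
6,1

r=1→G=1,rhi=0  c=5→T=2,p=1
L=1*4+2=6  i=0*2+1=1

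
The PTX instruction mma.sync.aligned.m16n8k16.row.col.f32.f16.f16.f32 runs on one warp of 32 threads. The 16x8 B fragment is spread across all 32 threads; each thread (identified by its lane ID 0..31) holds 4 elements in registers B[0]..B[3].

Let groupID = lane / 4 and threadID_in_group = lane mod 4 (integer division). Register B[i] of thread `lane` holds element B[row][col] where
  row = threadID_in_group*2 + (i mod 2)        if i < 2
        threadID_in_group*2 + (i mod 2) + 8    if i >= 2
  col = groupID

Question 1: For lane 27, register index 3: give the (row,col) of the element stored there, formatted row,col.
lane 27: grp=6 (27/4), tig=3 (27%4)
i=3: r=3*2+1+8=15, c=grp=6

15,6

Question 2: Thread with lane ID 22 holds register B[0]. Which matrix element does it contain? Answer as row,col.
4,5

L=22->g=22>>2=5, t=22&3=2
[0]->row 2·2+0+0=4  col g=5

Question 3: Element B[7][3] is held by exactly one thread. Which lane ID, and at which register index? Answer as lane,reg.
15,1

c: 3->gid=3  r: 7->r8=0,tid=3,i&1=1
L=3*4+3=15  i=0*2+1=1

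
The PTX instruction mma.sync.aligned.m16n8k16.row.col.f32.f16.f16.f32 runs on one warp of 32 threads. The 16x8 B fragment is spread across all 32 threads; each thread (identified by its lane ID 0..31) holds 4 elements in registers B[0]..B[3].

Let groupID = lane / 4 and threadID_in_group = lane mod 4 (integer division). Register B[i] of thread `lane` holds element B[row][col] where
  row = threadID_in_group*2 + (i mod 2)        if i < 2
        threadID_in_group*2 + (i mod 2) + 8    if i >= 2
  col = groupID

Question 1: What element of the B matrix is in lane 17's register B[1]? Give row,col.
lane 17: gid=4 (17/4), tid=1 (17%4)
i=1: r=1*2+1+0=3, c=gid=4

3,4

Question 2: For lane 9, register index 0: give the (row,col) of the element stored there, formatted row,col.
2,2

9: G=2,T=1
[0] (1*2+0+0,2) = (2,2)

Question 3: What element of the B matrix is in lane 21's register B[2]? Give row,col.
10,5

21: gr=5,th=1
[2] (1*2+0+8,5) = (10,5)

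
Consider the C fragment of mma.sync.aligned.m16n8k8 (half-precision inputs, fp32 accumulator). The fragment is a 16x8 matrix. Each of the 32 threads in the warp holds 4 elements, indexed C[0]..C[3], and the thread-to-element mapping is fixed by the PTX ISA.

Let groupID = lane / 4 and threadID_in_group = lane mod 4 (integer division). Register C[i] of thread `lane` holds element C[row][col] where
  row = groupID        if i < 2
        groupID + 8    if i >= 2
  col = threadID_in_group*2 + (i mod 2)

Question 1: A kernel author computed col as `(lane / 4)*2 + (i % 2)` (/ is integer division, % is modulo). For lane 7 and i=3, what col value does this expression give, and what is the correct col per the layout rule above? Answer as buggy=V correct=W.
`(lane / 4)*2 + (i % 2)`[7,3]=>3
lane 7=>7/4=1, 7 mod 4=3
i=3  r:1+8=>9  c:2·3+1=>7
col: 3 vs 7

buggy=3 correct=7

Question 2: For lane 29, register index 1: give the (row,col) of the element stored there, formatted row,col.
lane 29→29/4=7, 29 mod 4=1
i=1  r:7+0→7  c:2·1+1→3

7,3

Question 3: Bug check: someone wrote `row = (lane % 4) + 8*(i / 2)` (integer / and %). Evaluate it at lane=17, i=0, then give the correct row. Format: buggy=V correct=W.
buggy=1 correct=4

`(lane % 4) + 8*(i / 2)`[17,0]->1
lane 17->17/4=4, 17 mod 4=1
i=0  r:4+0->4  c:2·1+0->2
row: 1 vs 4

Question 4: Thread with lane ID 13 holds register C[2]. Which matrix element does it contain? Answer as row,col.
L=13=>grp=13>>2=3, tig=13&3=1
[2]=>row 3+8=11  col 1·2+0=2

11,2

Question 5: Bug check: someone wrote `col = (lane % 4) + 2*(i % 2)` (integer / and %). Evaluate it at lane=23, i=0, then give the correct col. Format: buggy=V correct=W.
`(lane % 4) + 2*(i % 2)`[23,0]⇒3
lane 23⇒23/4=5, 23 mod 4=3
i=0  r:5+0⇒5  c:2·3+0⇒6
col: 3 vs 6

buggy=3 correct=6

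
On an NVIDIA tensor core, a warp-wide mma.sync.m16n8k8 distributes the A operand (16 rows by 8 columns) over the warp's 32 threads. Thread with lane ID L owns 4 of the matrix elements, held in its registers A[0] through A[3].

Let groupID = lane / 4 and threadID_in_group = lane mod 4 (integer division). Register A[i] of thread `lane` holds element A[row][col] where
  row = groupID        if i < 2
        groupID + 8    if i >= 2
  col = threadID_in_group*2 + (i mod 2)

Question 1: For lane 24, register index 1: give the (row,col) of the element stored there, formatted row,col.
6,1

lane 24: G=6 (24/4), T=0 (24%4)
i=1: r=6+0=6, c=0*2+1=1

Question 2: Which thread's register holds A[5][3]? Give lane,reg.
r=5->g=5,rb=0  c=3->t=1,b0=1
L=5*4+1=21  i=0*2+1=1

21,1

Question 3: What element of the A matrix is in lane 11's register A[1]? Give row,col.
2,7

11: gid=2,tid=3
[1] (2+0,3*2+1) = (2,7)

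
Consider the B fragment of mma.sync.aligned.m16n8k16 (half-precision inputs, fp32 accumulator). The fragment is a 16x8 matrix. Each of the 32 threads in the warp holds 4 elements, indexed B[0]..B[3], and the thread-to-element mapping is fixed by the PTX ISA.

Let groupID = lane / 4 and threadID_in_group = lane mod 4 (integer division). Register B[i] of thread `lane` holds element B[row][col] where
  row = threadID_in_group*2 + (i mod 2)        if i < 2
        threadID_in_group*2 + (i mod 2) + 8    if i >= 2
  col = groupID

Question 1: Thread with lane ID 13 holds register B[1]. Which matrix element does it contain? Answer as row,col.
3,3

lane 13: G=3 (13/4), T=1 (13%4)
i=1: r=1*2+1+0=3, c=G=3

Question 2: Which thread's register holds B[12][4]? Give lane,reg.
c:4=>grp=4  r:12=>rB=1,tig=2,lo=0
L=4*4+2=18  i=1*2+0=2

18,2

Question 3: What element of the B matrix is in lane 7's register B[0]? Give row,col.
6,1

7: gid=1,tid=3
[0] (3*2+0+0,1) = (6,1)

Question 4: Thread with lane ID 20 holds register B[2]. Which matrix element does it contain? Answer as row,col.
8,5

20: g=5,t=0
[2] (0*2+0+8,5) = (8,5)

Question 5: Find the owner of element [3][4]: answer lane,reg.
17,1

c:4=>grp=4  r:3=>rB=0,tig=1,lo=1
L=4*4+1=17  i=0*2+1=1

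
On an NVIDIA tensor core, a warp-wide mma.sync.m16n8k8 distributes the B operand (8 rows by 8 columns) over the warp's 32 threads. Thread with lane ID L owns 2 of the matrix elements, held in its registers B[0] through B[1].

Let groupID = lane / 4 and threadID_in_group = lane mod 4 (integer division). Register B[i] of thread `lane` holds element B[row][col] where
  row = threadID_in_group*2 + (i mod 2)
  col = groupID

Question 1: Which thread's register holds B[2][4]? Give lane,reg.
17,0

c=4→G=4  r=2→T=1,p=0
L=4*4+1=17  i=0=0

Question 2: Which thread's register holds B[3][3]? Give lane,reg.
13,1

c=3→G=3  r=3→T=1,p=1
L=3*4+1=13  i=1=1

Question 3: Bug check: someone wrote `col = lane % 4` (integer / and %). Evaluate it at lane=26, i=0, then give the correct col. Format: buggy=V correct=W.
buggy=2 correct=6

`lane % 4`[26,0]→2
lane 26: G=6 (26/4), T=2 (26%4)
i=0: r=2*2+0=4, c=G=6
col: 2 vs 6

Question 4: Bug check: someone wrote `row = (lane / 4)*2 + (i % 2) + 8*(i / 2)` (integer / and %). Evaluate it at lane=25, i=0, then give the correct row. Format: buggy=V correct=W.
`(lane / 4)*2 + (i % 2) + 8*(i / 2)`[25,0]→12
lane 25→25/4=6, 25 mod 4=1
i=0  r:2·1+0→2  c:6
row: 12 vs 2

buggy=12 correct=2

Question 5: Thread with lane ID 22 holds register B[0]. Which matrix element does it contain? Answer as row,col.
4,5

lane 22=>22/4=5, 22 mod 4=2
i=0  r:2·2+0=>4  c:5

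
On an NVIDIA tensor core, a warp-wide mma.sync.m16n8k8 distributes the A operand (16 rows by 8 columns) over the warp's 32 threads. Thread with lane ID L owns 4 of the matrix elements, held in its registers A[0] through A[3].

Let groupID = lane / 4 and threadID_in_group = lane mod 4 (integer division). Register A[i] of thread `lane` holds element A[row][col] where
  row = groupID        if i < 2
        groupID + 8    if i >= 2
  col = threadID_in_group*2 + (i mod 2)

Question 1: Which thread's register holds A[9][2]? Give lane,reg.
r:9=>grp=1,rB=1  c:2=>tig=1,lo=0
L=1*4+1=5  i=1*2+0=2

5,2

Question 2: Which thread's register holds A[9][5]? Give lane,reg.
6,3

r: 9->gid=1,r8=1  c: 5->tid=2,i&1=1
L=1*4+2=6  i=1*2+1=3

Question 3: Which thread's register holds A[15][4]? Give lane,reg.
r=15→G=7,rhi=1  c=4→T=2,p=0
L=7*4+2=30  i=1*2+0=2

30,2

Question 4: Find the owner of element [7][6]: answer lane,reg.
r:7=>grp=7,rB=0  c:6=>tig=3,lo=0
L=7*4+3=31  i=0*2+0=0

31,0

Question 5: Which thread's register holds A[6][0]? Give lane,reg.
24,0

r: 6->gid=6,r8=0  c: 0->tid=0,i&1=0
L=6*4+0=24  i=0*2+0=0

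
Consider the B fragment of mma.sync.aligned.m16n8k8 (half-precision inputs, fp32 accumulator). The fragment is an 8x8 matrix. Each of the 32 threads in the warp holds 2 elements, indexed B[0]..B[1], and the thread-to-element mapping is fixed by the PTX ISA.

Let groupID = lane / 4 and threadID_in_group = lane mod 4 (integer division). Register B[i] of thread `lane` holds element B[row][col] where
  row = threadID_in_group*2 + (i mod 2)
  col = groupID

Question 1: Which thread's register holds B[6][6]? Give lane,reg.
27,0

c=6->g=6  r=6->t=3,b0=0
L=6*4+3=27  i=0=0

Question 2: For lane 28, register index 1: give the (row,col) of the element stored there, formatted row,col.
lane 28: g=7 (28/4), t=0 (28%4)
i=1: r=0*2+1=1, c=g=7

1,7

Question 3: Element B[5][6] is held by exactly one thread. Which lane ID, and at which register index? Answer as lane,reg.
26,1

c=6⇒gr=6  r=5⇒th=2,odd=1
L=6*4+2=26  i=1=1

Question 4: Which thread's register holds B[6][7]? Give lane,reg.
31,0

c: 7->gid=7  r: 6->tid=3,i&1=0
L=7*4+3=31  i=0=0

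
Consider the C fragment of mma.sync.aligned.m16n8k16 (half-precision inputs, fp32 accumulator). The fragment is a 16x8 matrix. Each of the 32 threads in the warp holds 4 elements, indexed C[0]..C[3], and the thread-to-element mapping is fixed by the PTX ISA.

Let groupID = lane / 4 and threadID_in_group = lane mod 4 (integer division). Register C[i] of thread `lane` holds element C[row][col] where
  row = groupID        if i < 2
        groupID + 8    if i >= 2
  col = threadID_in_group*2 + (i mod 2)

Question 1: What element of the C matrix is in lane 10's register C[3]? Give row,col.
10: G=2,T=2
[3] (2+8,2*2+1) = (10,5)

10,5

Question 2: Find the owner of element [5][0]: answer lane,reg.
20,0

r=5->g=5,rb=0  c=0->t=0,b0=0
L=5*4+0=20  i=0*2+0=0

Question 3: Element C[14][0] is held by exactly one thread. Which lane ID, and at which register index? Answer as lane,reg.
24,2

r=14⇒gr=6,Rb=1  c=0⇒th=0,odd=0
L=6*4+0=24  i=1*2+0=2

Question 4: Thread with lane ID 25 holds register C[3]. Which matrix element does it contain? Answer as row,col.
lane 25=>25/4=6, 25 mod 4=1
i=3  r:6+8=>14  c:2·1+1=>3

14,3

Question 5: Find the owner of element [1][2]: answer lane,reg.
5,0

r=1⇒gr=1,Rb=0  c=2⇒th=1,odd=0
L=1*4+1=5  i=0*2+0=0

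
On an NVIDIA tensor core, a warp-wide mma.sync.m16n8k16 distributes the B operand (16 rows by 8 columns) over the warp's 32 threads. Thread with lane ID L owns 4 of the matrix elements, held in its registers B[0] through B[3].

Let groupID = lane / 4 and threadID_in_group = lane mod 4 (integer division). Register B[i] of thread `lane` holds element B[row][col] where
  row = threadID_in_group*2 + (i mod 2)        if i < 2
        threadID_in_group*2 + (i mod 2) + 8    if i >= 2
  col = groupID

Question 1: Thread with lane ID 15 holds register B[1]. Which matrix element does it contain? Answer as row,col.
lane 15: grp=3 (15/4), tig=3 (15%4)
i=1: r=3*2+1+0=7, c=grp=3

7,3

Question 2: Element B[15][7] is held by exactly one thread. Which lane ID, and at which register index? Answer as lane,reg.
31,3

c:7=>grp=7  r:15=>rB=1,tig=3,lo=1
L=7*4+3=31  i=1*2+1=3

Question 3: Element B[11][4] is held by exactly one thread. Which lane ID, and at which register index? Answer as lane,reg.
c=4->g=4  r=11->rb=1,t=1,b0=1
L=4*4+1=17  i=1*2+1=3

17,3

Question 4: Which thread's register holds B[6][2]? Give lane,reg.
11,0

c: 2->gid=2  r: 6->r8=0,tid=3,i&1=0
L=2*4+3=11  i=0*2+0=0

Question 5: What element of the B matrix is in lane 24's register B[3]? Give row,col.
24: grp=6,tig=0
[3] (0*2+1+8,6) = (9,6)

9,6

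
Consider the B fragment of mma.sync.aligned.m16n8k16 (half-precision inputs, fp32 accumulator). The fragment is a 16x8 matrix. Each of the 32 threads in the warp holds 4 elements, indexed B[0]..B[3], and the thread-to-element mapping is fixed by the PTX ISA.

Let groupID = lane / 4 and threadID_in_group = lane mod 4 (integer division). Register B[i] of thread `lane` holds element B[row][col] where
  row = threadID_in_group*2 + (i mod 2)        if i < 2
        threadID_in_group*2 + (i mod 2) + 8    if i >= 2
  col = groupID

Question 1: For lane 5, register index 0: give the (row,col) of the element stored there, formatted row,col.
2,1

lane 5=>5/4=1, 5 mod 4=1
i=0  r:2·1+0+0=>2  c:1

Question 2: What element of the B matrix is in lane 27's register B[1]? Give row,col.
lane 27: gr=6 (27/4), th=3 (27%4)
i=1: r=3*2+1+0=7, c=gr=6

7,6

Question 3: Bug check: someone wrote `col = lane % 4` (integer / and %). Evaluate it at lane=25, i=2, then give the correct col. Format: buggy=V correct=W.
buggy=1 correct=6

`lane % 4`[25,2]->1
L=25->g=25>>2=6, t=25&3=1
[2]->row 1·2+0+8=10  col g=6
col: 1 vs 6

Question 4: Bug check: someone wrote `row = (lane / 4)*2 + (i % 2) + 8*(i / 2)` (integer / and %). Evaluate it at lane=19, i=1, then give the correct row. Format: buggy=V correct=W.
buggy=9 correct=7

`(lane / 4)*2 + (i % 2) + 8*(i / 2)`[19,1]→9
L=19→G=19>>2=4, T=19&3=3
[1]→row 3·2+1+0=7  col G=4
row: 9 vs 7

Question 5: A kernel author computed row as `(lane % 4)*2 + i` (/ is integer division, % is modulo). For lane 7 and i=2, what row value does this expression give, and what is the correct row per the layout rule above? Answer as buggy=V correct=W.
buggy=8 correct=14

`(lane % 4)*2 + i`[7,2]->8
L=7->gid=7>>2=1, tid=7&3=3
[2]->row 3·2+0+8=14  col gid=1
row: 8 vs 14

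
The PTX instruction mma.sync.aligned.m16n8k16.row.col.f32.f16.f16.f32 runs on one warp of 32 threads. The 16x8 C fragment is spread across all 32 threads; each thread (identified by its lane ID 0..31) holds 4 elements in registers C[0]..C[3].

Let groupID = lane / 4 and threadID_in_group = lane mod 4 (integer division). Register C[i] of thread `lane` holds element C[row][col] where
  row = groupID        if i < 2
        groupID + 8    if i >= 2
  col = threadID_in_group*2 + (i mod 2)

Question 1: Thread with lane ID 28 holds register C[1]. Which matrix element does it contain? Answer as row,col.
lane 28: gid=7 (28/4), tid=0 (28%4)
i=1: r=7+0=7, c=0*2+1=1

7,1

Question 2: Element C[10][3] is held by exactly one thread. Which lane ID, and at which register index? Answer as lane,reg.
9,3

r=10->g=2,rb=1  c=3->t=1,b0=1
L=2*4+1=9  i=1*2+1=3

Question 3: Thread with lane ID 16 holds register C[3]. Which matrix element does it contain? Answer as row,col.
12,1

lane 16→16/4=4, 16 mod 4=0
i=3  r:4+8→12  c:2·0+1→1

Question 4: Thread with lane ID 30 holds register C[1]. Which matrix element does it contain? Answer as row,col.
lane 30->30/4=7, 30 mod 4=2
i=1  r:7+0->7  c:2·2+1->5

7,5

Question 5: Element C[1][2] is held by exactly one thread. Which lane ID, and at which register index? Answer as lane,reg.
r=1→G=1,rhi=0  c=2→T=1,p=0
L=1*4+1=5  i=0*2+0=0

5,0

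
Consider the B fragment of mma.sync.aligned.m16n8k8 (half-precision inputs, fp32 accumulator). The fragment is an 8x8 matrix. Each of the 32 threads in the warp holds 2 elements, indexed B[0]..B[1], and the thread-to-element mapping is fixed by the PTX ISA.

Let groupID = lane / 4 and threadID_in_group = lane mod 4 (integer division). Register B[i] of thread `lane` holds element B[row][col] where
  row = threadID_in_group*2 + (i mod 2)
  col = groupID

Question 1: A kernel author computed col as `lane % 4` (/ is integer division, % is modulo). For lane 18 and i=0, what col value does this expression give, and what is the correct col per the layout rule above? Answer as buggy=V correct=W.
buggy=2 correct=4

`lane % 4`[18,0]->2
L=18->g=18>>2=4, t=18&3=2
[0]->row 2·2+0=4  col g=4
col: 2 vs 4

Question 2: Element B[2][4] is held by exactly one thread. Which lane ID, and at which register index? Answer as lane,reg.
c=4->g=4  r=2->t=1,b0=0
L=4*4+1=17  i=0=0

17,0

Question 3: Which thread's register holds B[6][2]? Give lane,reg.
11,0

c=2->g=2  r=6->t=3,b0=0
L=2*4+3=11  i=0=0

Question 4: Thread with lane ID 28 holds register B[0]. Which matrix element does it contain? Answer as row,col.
lane 28→28/4=7, 28 mod 4=0
i=0  r:2·0+0→0  c:7

0,7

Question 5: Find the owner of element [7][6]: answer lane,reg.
27,1

c=6→G=6  r=7→T=3,p=1
L=6*4+3=27  i=1=1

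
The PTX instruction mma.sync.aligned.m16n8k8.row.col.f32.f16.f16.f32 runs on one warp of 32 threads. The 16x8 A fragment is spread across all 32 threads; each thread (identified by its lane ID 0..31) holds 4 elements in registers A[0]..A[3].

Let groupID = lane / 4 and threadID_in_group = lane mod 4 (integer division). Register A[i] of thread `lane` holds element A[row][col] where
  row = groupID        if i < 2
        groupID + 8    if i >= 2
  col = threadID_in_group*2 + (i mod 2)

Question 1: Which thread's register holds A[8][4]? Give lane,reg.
2,2

r: 8->gid=0,r8=1  c: 4->tid=2,i&1=0
L=0*4+2=2  i=1*2+0=2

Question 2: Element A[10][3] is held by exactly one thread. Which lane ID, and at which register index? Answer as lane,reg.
r=10→G=2,rhi=1  c=3→T=1,p=1
L=2*4+1=9  i=1*2+1=3

9,3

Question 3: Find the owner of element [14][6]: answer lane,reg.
r:14=>grp=6,rB=1  c:6=>tig=3,lo=0
L=6*4+3=27  i=1*2+0=2

27,2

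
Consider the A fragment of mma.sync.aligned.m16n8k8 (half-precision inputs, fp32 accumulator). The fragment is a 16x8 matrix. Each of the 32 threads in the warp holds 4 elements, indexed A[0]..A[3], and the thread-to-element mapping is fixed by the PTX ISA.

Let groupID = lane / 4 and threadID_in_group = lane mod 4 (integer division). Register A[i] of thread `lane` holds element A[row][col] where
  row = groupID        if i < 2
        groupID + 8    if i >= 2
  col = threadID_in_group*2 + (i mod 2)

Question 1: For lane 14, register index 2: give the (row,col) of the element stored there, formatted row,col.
11,4

lane 14=>14/4=3, 14 mod 4=2
i=2  r:3+8=>11  c:2·2+0=>4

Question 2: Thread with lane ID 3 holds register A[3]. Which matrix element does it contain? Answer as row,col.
8,7

3: G=0,T=3
[3] (0+8,3*2+1) = (8,7)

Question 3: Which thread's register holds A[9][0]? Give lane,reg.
4,2

r:9=>grp=1,rB=1  c:0=>tig=0,lo=0
L=1*4+0=4  i=1*2+0=2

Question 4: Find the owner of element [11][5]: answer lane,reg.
r: 11->gid=3,r8=1  c: 5->tid=2,i&1=1
L=3*4+2=14  i=1*2+1=3

14,3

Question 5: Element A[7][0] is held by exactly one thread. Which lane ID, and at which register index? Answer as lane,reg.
r: 7->gid=7,r8=0  c: 0->tid=0,i&1=0
L=7*4+0=28  i=0*2+0=0

28,0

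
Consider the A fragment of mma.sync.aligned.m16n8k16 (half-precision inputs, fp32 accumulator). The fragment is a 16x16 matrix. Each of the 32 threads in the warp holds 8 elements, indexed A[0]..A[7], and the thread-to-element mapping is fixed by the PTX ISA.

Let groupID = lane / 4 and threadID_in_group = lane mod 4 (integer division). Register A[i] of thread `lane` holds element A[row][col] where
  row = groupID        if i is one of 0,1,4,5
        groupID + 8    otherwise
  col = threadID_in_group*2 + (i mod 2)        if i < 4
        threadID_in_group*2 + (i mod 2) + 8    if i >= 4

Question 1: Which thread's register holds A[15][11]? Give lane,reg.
r: 15->gid=7,r8=1  c: 11->c8=1,tid=1,i&1=1
L=7*4+1=29  i=1*4+1*2+1=7

29,7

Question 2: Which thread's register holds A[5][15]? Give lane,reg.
23,5

r=5->g=5,rb=0  c=15->cb=1,t=3,b0=1
L=5*4+3=23  i=1*4+0*2+1=5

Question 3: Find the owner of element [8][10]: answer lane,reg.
1,6

r=8⇒gr=0,Rb=1  c=10⇒Cb=1,th=1,odd=0
L=0*4+1=1  i=1*4+1*2+0=6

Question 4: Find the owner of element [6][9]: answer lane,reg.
r: 6->gid=6,r8=0  c: 9->c8=1,tid=0,i&1=1
L=6*4+0=24  i=1*4+0*2+1=5

24,5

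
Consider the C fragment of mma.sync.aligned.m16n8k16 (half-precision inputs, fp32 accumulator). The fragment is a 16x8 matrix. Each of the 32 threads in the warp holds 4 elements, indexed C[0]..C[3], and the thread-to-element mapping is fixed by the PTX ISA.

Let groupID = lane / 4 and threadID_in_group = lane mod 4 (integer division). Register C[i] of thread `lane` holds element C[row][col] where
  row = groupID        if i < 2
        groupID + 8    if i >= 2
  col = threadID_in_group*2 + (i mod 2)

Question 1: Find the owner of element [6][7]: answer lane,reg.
27,1

r=6⇒gr=6,Rb=0  c=7⇒th=3,odd=1
L=6*4+3=27  i=0*2+1=1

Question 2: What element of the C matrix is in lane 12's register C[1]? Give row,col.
12: grp=3,tig=0
[1] (3+0,0*2+1) = (3,1)

3,1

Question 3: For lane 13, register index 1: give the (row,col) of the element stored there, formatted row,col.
lane 13=>13/4=3, 13 mod 4=1
i=1  r:3+0=>3  c:2·1+1=>3

3,3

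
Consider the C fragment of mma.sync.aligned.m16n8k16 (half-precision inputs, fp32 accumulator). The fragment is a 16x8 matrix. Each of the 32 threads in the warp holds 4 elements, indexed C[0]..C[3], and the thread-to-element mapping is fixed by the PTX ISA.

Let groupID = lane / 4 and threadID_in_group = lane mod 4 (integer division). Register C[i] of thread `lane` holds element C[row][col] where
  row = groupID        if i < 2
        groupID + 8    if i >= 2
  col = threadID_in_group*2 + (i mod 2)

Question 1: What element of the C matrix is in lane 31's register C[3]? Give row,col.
15,7

31: gid=7,tid=3
[3] (7+8,3*2+1) = (15,7)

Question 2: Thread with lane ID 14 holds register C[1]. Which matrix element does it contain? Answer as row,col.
3,5

lane 14⇒14/4=3, 14 mod 4=2
i=1  r:3+0⇒3  c:2·2+1⇒5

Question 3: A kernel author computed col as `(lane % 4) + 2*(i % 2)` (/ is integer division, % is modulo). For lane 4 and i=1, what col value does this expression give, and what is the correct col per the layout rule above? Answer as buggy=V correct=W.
`(lane % 4) + 2*(i % 2)`[4,1]→2
L=4→G=4>>2=1, T=4&3=0
[1]→row 1+0=1  col 0·2+1=1
col: 2 vs 1

buggy=2 correct=1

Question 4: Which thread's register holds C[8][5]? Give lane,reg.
r=8->g=0,rb=1  c=5->t=2,b0=1
L=0*4+2=2  i=1*2+1=3

2,3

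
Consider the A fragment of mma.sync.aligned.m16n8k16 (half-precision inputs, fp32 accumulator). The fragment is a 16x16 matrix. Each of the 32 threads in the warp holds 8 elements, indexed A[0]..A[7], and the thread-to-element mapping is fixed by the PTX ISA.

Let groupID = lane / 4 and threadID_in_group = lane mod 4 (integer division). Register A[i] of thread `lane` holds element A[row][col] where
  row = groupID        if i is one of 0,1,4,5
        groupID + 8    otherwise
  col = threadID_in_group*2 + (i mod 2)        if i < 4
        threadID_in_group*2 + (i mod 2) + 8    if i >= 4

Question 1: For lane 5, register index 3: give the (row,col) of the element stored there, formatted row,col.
lane 5: gid=1 (5/4), tid=1 (5%4)
i=3: r=1+8=9, c=1*2+1+0=3

9,3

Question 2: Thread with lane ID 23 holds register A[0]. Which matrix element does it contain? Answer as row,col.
5,6

L=23→G=23>>2=5, T=23&3=3
[0]→row 5+0=5  col 3·2+0+0=6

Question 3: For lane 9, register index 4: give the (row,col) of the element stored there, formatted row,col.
lane 9→9/4=2, 9 mod 4=1
i=4  r:2+0→2  c:2·1+0+8→10

2,10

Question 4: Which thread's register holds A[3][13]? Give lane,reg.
14,5

r=3→G=3,rhi=0  c=13→chi=1,T=2,p=1
L=3*4+2=14  i=1*4+0*2+1=5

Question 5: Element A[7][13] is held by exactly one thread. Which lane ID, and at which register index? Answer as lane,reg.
30,5

r=7→G=7,rhi=0  c=13→chi=1,T=2,p=1
L=7*4+2=30  i=1*4+0*2+1=5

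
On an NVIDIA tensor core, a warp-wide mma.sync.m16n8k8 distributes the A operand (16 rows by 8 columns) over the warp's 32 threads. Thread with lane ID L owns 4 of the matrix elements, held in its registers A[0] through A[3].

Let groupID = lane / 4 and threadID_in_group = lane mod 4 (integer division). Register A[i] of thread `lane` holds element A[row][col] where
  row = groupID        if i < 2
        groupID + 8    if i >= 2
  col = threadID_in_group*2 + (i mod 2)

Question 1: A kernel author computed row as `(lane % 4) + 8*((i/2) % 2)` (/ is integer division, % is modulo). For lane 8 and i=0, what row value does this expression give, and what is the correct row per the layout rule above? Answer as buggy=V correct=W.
buggy=0 correct=2

`(lane % 4) + 8*((i/2) % 2)`[8,0]->0
8: g=2,t=0
[0] (2+0,0*2+0) = (2,0)
row: 0 vs 2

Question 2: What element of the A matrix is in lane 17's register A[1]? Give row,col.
4,3

L=17⇒gr=17>>2=4, th=17&3=1
[1]⇒row 4+0=4  col 1·2+1=3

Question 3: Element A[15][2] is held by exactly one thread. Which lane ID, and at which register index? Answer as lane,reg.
29,2

r: 15->gid=7,r8=1  c: 2->tid=1,i&1=0
L=7*4+1=29  i=1*2+0=2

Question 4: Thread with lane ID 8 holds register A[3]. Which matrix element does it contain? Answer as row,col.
10,1

lane 8->8/4=2, 8 mod 4=0
i=3  r:2+8->10  c:2·0+1->1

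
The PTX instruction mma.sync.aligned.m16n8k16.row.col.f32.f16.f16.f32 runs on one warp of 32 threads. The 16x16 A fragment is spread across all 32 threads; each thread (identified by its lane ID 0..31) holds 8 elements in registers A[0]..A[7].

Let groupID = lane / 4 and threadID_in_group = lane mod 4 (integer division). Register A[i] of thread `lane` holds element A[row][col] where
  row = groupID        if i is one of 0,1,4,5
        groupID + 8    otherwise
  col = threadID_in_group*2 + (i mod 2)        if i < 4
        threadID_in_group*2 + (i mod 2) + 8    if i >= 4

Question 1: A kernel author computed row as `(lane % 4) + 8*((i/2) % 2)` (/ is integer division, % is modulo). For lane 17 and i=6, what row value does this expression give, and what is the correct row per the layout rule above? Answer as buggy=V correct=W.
`(lane % 4) + 8*((i/2) % 2)`[17,6]⇒9
lane 17⇒17/4=4, 17 mod 4=1
i=6  r:4+8⇒12  c:2·1+0+8⇒10
row: 9 vs 12

buggy=9 correct=12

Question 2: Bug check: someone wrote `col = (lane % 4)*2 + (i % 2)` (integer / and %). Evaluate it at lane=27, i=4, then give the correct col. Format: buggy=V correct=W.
`(lane % 4)*2 + (i % 2)`[27,4]->6
L=27->g=27>>2=6, t=27&3=3
[4]->row 6+0=6  col 3·2+0+8=14
col: 6 vs 14

buggy=6 correct=14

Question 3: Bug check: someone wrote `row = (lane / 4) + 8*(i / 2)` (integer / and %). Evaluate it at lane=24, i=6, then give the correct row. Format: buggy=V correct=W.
buggy=30 correct=14

`(lane / 4) + 8*(i / 2)`[24,6]->30
L=24->gid=24>>2=6, tid=24&3=0
[6]->row 6+8=14  col 0·2+0+8=8
row: 30 vs 14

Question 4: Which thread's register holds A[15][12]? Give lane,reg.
r=15⇒gr=7,Rb=1  c=12⇒Cb=1,th=2,odd=0
L=7*4+2=30  i=1*4+1*2+0=6

30,6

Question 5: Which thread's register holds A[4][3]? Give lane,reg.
17,1

r=4⇒gr=4,Rb=0  c=3⇒Cb=0,th=1,odd=1
L=4*4+1=17  i=0*4+0*2+1=1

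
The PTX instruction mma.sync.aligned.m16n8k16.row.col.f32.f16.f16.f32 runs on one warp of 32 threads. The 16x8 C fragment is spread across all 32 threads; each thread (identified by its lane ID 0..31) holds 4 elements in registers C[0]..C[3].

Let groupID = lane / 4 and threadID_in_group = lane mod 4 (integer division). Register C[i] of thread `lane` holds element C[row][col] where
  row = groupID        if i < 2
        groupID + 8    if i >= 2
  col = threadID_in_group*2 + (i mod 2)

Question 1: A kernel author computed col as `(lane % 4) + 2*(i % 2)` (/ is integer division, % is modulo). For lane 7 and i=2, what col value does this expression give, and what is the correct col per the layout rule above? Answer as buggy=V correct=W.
buggy=3 correct=6

`(lane % 4) + 2*(i % 2)`[7,2]=>3
7: grp=1,tig=3
[2] (1+8,3*2+0) = (9,6)
col: 3 vs 6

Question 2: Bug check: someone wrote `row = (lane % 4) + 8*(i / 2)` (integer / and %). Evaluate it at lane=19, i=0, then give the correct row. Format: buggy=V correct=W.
`(lane % 4) + 8*(i / 2)`[19,0]⇒3
lane 19: gr=4 (19/4), th=3 (19%4)
i=0: r=4+0=4, c=3*2+0=6
row: 3 vs 4

buggy=3 correct=4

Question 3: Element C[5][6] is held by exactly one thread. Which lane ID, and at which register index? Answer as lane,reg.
23,0

r=5⇒gr=5,Rb=0  c=6⇒th=3,odd=0
L=5*4+3=23  i=0*2+0=0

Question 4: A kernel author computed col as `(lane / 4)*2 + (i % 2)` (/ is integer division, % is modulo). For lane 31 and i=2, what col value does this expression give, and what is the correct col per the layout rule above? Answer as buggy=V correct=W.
buggy=14 correct=6

`(lane / 4)*2 + (i % 2)`[31,2]=>14
31: grp=7,tig=3
[2] (7+8,3*2+0) = (15,6)
col: 14 vs 6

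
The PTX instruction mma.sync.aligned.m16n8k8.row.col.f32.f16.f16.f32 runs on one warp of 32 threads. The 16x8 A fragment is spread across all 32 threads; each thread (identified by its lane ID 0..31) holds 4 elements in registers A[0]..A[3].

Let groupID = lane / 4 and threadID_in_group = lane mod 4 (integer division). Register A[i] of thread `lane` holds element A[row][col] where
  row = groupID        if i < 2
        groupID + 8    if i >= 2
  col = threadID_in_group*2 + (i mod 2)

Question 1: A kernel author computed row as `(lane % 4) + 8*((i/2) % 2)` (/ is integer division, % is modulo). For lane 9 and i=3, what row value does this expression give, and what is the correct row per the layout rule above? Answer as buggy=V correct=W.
`(lane % 4) + 8*((i/2) % 2)`[9,3]→9
9: G=2,T=1
[3] (2+8,1*2+1) = (10,3)
row: 9 vs 10

buggy=9 correct=10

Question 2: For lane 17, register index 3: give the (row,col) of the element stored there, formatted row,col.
17: g=4,t=1
[3] (4+8,1*2+1) = (12,3)

12,3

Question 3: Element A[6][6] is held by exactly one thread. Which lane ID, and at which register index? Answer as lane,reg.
27,0

r: 6->gid=6,r8=0  c: 6->tid=3,i&1=0
L=6*4+3=27  i=0*2+0=0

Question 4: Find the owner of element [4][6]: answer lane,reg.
r:4=>grp=4,rB=0  c:6=>tig=3,lo=0
L=4*4+3=19  i=0*2+0=0

19,0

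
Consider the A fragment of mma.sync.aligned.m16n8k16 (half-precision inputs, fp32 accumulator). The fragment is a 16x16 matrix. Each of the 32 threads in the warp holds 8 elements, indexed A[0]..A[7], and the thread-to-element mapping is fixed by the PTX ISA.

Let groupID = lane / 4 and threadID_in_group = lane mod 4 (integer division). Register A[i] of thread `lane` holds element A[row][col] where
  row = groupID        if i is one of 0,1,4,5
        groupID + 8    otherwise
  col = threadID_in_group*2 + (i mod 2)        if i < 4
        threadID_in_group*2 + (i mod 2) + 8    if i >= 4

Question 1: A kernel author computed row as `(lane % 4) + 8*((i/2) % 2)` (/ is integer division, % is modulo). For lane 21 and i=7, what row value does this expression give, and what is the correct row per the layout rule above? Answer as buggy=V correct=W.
buggy=9 correct=13

`(lane % 4) + 8*((i/2) % 2)`[21,7]->9
lane 21->21/4=5, 21 mod 4=1
i=7  r:5+8->13  c:2·1+1+8->11
row: 9 vs 13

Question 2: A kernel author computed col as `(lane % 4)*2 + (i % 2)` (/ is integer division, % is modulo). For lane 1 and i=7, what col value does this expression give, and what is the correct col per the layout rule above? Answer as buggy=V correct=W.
buggy=3 correct=11

`(lane % 4)*2 + (i % 2)`[1,7]=>3
lane 1: grp=0 (1/4), tig=1 (1%4)
i=7: r=0+8=8, c=1*2+1+8=11
col: 3 vs 11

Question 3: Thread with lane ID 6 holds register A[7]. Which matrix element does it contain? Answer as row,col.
9,13

lane 6->6/4=1, 6 mod 4=2
i=7  r:1+8->9  c:2·2+1+8->13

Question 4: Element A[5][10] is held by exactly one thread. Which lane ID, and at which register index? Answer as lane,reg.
r: 5->gid=5,r8=0  c: 10->c8=1,tid=1,i&1=0
L=5*4+1=21  i=1*4+0*2+0=4

21,4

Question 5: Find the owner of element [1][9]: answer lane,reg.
r=1->g=1,rb=0  c=9->cb=1,t=0,b0=1
L=1*4+0=4  i=1*4+0*2+1=5

4,5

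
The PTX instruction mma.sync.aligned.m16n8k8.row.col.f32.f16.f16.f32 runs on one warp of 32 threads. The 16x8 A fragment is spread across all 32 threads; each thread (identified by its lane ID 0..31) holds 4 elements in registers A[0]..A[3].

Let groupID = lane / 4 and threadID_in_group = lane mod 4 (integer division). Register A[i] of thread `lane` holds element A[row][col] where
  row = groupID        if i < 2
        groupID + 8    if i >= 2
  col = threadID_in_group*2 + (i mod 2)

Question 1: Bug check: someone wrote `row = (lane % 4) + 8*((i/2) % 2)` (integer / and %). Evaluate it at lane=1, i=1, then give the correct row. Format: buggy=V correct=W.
buggy=1 correct=0

`(lane % 4) + 8*((i/2) % 2)`[1,1]→1
1: G=0,T=1
[1] (0+0,1*2+1) = (0,3)
row: 1 vs 0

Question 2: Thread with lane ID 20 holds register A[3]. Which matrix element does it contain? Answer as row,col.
20: G=5,T=0
[3] (5+8,0*2+1) = (13,1)

13,1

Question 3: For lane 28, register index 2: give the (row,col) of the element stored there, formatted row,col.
15,0

28: G=7,T=0
[2] (7+8,0*2+0) = (15,0)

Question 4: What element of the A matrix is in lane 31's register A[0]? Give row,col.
7,6

31: gid=7,tid=3
[0] (7+0,3*2+0) = (7,6)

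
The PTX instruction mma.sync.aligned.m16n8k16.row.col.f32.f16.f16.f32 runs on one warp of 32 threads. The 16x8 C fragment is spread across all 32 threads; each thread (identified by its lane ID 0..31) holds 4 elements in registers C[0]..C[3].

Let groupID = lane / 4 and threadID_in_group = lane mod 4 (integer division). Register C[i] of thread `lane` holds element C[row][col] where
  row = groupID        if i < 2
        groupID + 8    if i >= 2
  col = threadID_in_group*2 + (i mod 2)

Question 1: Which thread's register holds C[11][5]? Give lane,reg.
r=11⇒gr=3,Rb=1  c=5⇒th=2,odd=1
L=3*4+2=14  i=1*2+1=3

14,3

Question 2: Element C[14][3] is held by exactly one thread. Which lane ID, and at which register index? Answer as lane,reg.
25,3

r=14→G=6,rhi=1  c=3→T=1,p=1
L=6*4+1=25  i=1*2+1=3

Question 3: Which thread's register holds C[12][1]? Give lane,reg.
r=12→G=4,rhi=1  c=1→T=0,p=1
L=4*4+0=16  i=1*2+1=3

16,3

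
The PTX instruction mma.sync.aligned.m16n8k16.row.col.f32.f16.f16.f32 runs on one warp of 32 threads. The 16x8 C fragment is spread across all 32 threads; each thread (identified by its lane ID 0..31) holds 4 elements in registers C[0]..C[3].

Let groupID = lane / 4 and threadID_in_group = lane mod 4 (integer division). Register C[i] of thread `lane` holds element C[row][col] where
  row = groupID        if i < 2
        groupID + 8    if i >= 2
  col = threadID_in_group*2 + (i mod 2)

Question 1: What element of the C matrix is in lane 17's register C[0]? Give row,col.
L=17⇒gr=17>>2=4, th=17&3=1
[0]⇒row 4+0=4  col 1·2+0=2

4,2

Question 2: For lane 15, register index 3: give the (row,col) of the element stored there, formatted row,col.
11,7

15: gr=3,th=3
[3] (3+8,3*2+1) = (11,7)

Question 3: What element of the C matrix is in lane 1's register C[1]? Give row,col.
1: gid=0,tid=1
[1] (0+0,1*2+1) = (0,3)

0,3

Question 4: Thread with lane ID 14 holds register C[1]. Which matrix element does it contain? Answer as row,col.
14: G=3,T=2
[1] (3+0,2*2+1) = (3,5)

3,5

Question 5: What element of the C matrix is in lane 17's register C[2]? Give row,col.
L=17->g=17>>2=4, t=17&3=1
[2]->row 4+8=12  col 1·2+0=2

12,2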